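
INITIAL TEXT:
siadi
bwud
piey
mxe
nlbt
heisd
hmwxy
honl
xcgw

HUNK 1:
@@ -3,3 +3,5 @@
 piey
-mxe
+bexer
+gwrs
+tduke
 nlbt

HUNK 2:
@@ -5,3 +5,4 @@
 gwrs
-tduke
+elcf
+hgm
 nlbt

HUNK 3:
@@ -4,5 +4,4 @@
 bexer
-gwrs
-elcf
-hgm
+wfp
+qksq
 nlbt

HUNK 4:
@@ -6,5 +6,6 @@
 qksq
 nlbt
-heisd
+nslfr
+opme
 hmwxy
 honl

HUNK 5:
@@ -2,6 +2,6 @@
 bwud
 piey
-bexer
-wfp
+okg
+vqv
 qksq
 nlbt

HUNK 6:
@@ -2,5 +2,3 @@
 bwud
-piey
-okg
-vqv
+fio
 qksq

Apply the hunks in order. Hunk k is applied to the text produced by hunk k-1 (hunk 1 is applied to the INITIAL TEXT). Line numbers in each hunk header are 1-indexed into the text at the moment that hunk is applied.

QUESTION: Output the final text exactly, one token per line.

Answer: siadi
bwud
fio
qksq
nlbt
nslfr
opme
hmwxy
honl
xcgw

Derivation:
Hunk 1: at line 3 remove [mxe] add [bexer,gwrs,tduke] -> 11 lines: siadi bwud piey bexer gwrs tduke nlbt heisd hmwxy honl xcgw
Hunk 2: at line 5 remove [tduke] add [elcf,hgm] -> 12 lines: siadi bwud piey bexer gwrs elcf hgm nlbt heisd hmwxy honl xcgw
Hunk 3: at line 4 remove [gwrs,elcf,hgm] add [wfp,qksq] -> 11 lines: siadi bwud piey bexer wfp qksq nlbt heisd hmwxy honl xcgw
Hunk 4: at line 6 remove [heisd] add [nslfr,opme] -> 12 lines: siadi bwud piey bexer wfp qksq nlbt nslfr opme hmwxy honl xcgw
Hunk 5: at line 2 remove [bexer,wfp] add [okg,vqv] -> 12 lines: siadi bwud piey okg vqv qksq nlbt nslfr opme hmwxy honl xcgw
Hunk 6: at line 2 remove [piey,okg,vqv] add [fio] -> 10 lines: siadi bwud fio qksq nlbt nslfr opme hmwxy honl xcgw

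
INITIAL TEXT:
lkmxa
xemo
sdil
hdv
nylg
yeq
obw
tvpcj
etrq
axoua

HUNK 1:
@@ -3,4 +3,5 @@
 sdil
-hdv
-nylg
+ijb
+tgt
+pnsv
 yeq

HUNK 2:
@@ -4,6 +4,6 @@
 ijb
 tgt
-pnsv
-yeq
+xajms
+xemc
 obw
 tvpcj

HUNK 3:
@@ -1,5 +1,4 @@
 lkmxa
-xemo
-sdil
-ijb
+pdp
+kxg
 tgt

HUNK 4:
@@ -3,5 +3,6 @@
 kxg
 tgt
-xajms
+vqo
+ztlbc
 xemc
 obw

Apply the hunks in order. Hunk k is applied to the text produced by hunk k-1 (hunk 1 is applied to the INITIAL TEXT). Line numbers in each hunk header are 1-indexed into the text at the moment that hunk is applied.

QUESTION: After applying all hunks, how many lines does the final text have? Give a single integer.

Answer: 11

Derivation:
Hunk 1: at line 3 remove [hdv,nylg] add [ijb,tgt,pnsv] -> 11 lines: lkmxa xemo sdil ijb tgt pnsv yeq obw tvpcj etrq axoua
Hunk 2: at line 4 remove [pnsv,yeq] add [xajms,xemc] -> 11 lines: lkmxa xemo sdil ijb tgt xajms xemc obw tvpcj etrq axoua
Hunk 3: at line 1 remove [xemo,sdil,ijb] add [pdp,kxg] -> 10 lines: lkmxa pdp kxg tgt xajms xemc obw tvpcj etrq axoua
Hunk 4: at line 3 remove [xajms] add [vqo,ztlbc] -> 11 lines: lkmxa pdp kxg tgt vqo ztlbc xemc obw tvpcj etrq axoua
Final line count: 11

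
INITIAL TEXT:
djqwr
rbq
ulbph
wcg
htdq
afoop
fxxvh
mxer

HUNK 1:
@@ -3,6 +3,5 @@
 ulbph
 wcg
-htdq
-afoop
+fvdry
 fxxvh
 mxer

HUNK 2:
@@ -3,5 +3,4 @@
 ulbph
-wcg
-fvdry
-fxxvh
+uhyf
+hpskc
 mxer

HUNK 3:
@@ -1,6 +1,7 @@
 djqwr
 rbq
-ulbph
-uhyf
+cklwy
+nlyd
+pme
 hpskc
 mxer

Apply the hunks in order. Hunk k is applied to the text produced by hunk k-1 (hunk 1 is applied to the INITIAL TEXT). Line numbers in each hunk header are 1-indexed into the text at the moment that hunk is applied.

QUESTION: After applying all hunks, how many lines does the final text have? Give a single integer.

Answer: 7

Derivation:
Hunk 1: at line 3 remove [htdq,afoop] add [fvdry] -> 7 lines: djqwr rbq ulbph wcg fvdry fxxvh mxer
Hunk 2: at line 3 remove [wcg,fvdry,fxxvh] add [uhyf,hpskc] -> 6 lines: djqwr rbq ulbph uhyf hpskc mxer
Hunk 3: at line 1 remove [ulbph,uhyf] add [cklwy,nlyd,pme] -> 7 lines: djqwr rbq cklwy nlyd pme hpskc mxer
Final line count: 7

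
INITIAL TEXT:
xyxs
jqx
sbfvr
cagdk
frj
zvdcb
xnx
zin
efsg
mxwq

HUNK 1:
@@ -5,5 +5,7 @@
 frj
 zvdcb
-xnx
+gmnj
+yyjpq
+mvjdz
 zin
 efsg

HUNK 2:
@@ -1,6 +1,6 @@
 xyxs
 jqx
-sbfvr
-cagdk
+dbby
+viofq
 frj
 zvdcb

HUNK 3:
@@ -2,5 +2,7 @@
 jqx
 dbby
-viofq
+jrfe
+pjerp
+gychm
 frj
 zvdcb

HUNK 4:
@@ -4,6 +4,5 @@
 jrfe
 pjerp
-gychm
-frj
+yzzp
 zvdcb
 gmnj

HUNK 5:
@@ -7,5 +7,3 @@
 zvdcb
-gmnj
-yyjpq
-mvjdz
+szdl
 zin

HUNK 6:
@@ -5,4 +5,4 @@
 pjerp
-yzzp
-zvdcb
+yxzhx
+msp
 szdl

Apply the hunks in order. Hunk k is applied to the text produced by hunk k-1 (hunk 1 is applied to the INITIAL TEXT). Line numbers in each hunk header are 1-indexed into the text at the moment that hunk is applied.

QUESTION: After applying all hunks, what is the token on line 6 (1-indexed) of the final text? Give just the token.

Hunk 1: at line 5 remove [xnx] add [gmnj,yyjpq,mvjdz] -> 12 lines: xyxs jqx sbfvr cagdk frj zvdcb gmnj yyjpq mvjdz zin efsg mxwq
Hunk 2: at line 1 remove [sbfvr,cagdk] add [dbby,viofq] -> 12 lines: xyxs jqx dbby viofq frj zvdcb gmnj yyjpq mvjdz zin efsg mxwq
Hunk 3: at line 2 remove [viofq] add [jrfe,pjerp,gychm] -> 14 lines: xyxs jqx dbby jrfe pjerp gychm frj zvdcb gmnj yyjpq mvjdz zin efsg mxwq
Hunk 4: at line 4 remove [gychm,frj] add [yzzp] -> 13 lines: xyxs jqx dbby jrfe pjerp yzzp zvdcb gmnj yyjpq mvjdz zin efsg mxwq
Hunk 5: at line 7 remove [gmnj,yyjpq,mvjdz] add [szdl] -> 11 lines: xyxs jqx dbby jrfe pjerp yzzp zvdcb szdl zin efsg mxwq
Hunk 6: at line 5 remove [yzzp,zvdcb] add [yxzhx,msp] -> 11 lines: xyxs jqx dbby jrfe pjerp yxzhx msp szdl zin efsg mxwq
Final line 6: yxzhx

Answer: yxzhx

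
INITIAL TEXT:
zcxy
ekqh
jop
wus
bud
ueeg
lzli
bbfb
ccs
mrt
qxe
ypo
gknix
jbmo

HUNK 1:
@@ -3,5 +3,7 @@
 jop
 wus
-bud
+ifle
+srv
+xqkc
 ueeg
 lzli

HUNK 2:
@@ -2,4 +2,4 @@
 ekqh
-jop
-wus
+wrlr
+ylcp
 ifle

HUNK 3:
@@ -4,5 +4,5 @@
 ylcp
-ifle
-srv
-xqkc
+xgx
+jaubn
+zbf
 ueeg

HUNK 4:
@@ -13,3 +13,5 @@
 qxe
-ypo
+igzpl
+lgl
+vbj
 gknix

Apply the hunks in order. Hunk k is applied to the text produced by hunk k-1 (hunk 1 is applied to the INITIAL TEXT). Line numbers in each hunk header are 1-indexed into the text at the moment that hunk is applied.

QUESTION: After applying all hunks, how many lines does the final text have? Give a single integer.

Answer: 18

Derivation:
Hunk 1: at line 3 remove [bud] add [ifle,srv,xqkc] -> 16 lines: zcxy ekqh jop wus ifle srv xqkc ueeg lzli bbfb ccs mrt qxe ypo gknix jbmo
Hunk 2: at line 2 remove [jop,wus] add [wrlr,ylcp] -> 16 lines: zcxy ekqh wrlr ylcp ifle srv xqkc ueeg lzli bbfb ccs mrt qxe ypo gknix jbmo
Hunk 3: at line 4 remove [ifle,srv,xqkc] add [xgx,jaubn,zbf] -> 16 lines: zcxy ekqh wrlr ylcp xgx jaubn zbf ueeg lzli bbfb ccs mrt qxe ypo gknix jbmo
Hunk 4: at line 13 remove [ypo] add [igzpl,lgl,vbj] -> 18 lines: zcxy ekqh wrlr ylcp xgx jaubn zbf ueeg lzli bbfb ccs mrt qxe igzpl lgl vbj gknix jbmo
Final line count: 18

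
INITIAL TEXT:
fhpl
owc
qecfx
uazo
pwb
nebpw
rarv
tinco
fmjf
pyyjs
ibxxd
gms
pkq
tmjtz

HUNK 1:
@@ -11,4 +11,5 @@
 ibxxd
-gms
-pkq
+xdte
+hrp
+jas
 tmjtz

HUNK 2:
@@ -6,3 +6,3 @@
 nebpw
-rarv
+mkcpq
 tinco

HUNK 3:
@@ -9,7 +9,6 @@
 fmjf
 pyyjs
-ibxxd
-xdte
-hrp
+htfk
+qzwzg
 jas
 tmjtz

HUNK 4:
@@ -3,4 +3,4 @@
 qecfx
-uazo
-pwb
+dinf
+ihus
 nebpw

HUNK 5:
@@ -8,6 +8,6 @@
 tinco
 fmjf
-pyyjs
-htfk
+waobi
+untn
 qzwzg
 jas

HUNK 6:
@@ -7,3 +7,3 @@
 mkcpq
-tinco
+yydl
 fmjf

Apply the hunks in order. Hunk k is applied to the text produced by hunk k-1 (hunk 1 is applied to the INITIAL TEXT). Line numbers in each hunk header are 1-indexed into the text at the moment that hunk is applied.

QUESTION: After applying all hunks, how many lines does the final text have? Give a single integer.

Answer: 14

Derivation:
Hunk 1: at line 11 remove [gms,pkq] add [xdte,hrp,jas] -> 15 lines: fhpl owc qecfx uazo pwb nebpw rarv tinco fmjf pyyjs ibxxd xdte hrp jas tmjtz
Hunk 2: at line 6 remove [rarv] add [mkcpq] -> 15 lines: fhpl owc qecfx uazo pwb nebpw mkcpq tinco fmjf pyyjs ibxxd xdte hrp jas tmjtz
Hunk 3: at line 9 remove [ibxxd,xdte,hrp] add [htfk,qzwzg] -> 14 lines: fhpl owc qecfx uazo pwb nebpw mkcpq tinco fmjf pyyjs htfk qzwzg jas tmjtz
Hunk 4: at line 3 remove [uazo,pwb] add [dinf,ihus] -> 14 lines: fhpl owc qecfx dinf ihus nebpw mkcpq tinco fmjf pyyjs htfk qzwzg jas tmjtz
Hunk 5: at line 8 remove [pyyjs,htfk] add [waobi,untn] -> 14 lines: fhpl owc qecfx dinf ihus nebpw mkcpq tinco fmjf waobi untn qzwzg jas tmjtz
Hunk 6: at line 7 remove [tinco] add [yydl] -> 14 lines: fhpl owc qecfx dinf ihus nebpw mkcpq yydl fmjf waobi untn qzwzg jas tmjtz
Final line count: 14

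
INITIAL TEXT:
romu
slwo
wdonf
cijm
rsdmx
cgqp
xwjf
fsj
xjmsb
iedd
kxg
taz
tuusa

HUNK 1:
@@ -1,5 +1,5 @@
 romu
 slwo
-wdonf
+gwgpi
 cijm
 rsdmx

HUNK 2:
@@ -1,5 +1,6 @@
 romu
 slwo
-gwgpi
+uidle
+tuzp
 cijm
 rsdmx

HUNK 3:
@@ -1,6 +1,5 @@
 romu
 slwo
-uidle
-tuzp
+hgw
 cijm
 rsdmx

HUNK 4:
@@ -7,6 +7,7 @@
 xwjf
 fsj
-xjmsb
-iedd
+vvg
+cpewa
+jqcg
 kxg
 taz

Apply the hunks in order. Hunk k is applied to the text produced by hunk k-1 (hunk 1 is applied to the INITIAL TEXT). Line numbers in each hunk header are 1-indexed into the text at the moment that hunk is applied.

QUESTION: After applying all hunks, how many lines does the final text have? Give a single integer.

Answer: 14

Derivation:
Hunk 1: at line 1 remove [wdonf] add [gwgpi] -> 13 lines: romu slwo gwgpi cijm rsdmx cgqp xwjf fsj xjmsb iedd kxg taz tuusa
Hunk 2: at line 1 remove [gwgpi] add [uidle,tuzp] -> 14 lines: romu slwo uidle tuzp cijm rsdmx cgqp xwjf fsj xjmsb iedd kxg taz tuusa
Hunk 3: at line 1 remove [uidle,tuzp] add [hgw] -> 13 lines: romu slwo hgw cijm rsdmx cgqp xwjf fsj xjmsb iedd kxg taz tuusa
Hunk 4: at line 7 remove [xjmsb,iedd] add [vvg,cpewa,jqcg] -> 14 lines: romu slwo hgw cijm rsdmx cgqp xwjf fsj vvg cpewa jqcg kxg taz tuusa
Final line count: 14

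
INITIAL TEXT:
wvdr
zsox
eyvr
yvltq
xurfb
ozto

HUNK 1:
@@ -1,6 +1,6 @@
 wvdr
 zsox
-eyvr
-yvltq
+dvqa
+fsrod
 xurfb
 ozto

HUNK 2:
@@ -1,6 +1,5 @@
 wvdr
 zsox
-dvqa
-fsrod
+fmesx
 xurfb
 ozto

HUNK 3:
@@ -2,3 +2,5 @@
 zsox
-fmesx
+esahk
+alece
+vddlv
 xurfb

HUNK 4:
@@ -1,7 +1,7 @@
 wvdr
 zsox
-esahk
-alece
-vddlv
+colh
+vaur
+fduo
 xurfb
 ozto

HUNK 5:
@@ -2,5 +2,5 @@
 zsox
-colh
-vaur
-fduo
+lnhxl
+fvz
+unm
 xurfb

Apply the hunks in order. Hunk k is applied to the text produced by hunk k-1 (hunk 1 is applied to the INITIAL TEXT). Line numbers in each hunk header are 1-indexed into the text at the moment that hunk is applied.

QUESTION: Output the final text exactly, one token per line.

Hunk 1: at line 1 remove [eyvr,yvltq] add [dvqa,fsrod] -> 6 lines: wvdr zsox dvqa fsrod xurfb ozto
Hunk 2: at line 1 remove [dvqa,fsrod] add [fmesx] -> 5 lines: wvdr zsox fmesx xurfb ozto
Hunk 3: at line 2 remove [fmesx] add [esahk,alece,vddlv] -> 7 lines: wvdr zsox esahk alece vddlv xurfb ozto
Hunk 4: at line 1 remove [esahk,alece,vddlv] add [colh,vaur,fduo] -> 7 lines: wvdr zsox colh vaur fduo xurfb ozto
Hunk 5: at line 2 remove [colh,vaur,fduo] add [lnhxl,fvz,unm] -> 7 lines: wvdr zsox lnhxl fvz unm xurfb ozto

Answer: wvdr
zsox
lnhxl
fvz
unm
xurfb
ozto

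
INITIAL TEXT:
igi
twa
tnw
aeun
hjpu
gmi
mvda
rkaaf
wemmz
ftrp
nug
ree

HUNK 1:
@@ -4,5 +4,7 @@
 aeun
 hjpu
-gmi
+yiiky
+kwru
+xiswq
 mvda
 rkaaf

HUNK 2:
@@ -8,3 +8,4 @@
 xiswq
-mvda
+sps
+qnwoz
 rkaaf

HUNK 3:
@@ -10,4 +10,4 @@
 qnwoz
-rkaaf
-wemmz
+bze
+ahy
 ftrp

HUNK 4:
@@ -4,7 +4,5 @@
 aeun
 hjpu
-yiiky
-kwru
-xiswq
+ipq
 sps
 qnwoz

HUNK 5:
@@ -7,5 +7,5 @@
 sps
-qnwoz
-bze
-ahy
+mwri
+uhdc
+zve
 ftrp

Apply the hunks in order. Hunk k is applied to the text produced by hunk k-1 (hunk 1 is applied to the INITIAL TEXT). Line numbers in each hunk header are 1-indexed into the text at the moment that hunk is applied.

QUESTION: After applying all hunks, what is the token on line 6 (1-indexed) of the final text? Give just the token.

Answer: ipq

Derivation:
Hunk 1: at line 4 remove [gmi] add [yiiky,kwru,xiswq] -> 14 lines: igi twa tnw aeun hjpu yiiky kwru xiswq mvda rkaaf wemmz ftrp nug ree
Hunk 2: at line 8 remove [mvda] add [sps,qnwoz] -> 15 lines: igi twa tnw aeun hjpu yiiky kwru xiswq sps qnwoz rkaaf wemmz ftrp nug ree
Hunk 3: at line 10 remove [rkaaf,wemmz] add [bze,ahy] -> 15 lines: igi twa tnw aeun hjpu yiiky kwru xiswq sps qnwoz bze ahy ftrp nug ree
Hunk 4: at line 4 remove [yiiky,kwru,xiswq] add [ipq] -> 13 lines: igi twa tnw aeun hjpu ipq sps qnwoz bze ahy ftrp nug ree
Hunk 5: at line 7 remove [qnwoz,bze,ahy] add [mwri,uhdc,zve] -> 13 lines: igi twa tnw aeun hjpu ipq sps mwri uhdc zve ftrp nug ree
Final line 6: ipq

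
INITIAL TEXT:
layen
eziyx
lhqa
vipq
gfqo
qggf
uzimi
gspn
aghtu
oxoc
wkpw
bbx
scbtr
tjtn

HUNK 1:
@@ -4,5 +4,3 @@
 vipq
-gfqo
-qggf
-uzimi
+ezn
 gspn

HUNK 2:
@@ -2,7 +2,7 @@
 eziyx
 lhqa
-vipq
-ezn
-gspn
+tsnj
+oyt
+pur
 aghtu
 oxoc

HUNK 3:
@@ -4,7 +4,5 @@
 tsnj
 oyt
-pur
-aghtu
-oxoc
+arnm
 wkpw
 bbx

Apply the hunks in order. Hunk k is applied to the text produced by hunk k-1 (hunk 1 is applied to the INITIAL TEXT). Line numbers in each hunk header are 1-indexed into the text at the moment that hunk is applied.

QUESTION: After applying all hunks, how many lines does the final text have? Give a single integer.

Hunk 1: at line 4 remove [gfqo,qggf,uzimi] add [ezn] -> 12 lines: layen eziyx lhqa vipq ezn gspn aghtu oxoc wkpw bbx scbtr tjtn
Hunk 2: at line 2 remove [vipq,ezn,gspn] add [tsnj,oyt,pur] -> 12 lines: layen eziyx lhqa tsnj oyt pur aghtu oxoc wkpw bbx scbtr tjtn
Hunk 3: at line 4 remove [pur,aghtu,oxoc] add [arnm] -> 10 lines: layen eziyx lhqa tsnj oyt arnm wkpw bbx scbtr tjtn
Final line count: 10

Answer: 10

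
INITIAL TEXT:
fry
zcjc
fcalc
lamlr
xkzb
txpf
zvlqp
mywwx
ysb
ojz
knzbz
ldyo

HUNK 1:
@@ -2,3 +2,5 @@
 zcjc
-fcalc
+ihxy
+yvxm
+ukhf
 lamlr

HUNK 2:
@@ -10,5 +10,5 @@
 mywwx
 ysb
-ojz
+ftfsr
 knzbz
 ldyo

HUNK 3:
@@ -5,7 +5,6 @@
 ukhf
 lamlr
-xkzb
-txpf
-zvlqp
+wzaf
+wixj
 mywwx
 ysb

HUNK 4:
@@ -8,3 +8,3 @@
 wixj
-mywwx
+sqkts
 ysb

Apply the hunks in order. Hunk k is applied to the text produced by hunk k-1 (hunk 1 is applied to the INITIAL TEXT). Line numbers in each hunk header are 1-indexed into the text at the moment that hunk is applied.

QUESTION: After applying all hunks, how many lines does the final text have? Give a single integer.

Hunk 1: at line 2 remove [fcalc] add [ihxy,yvxm,ukhf] -> 14 lines: fry zcjc ihxy yvxm ukhf lamlr xkzb txpf zvlqp mywwx ysb ojz knzbz ldyo
Hunk 2: at line 10 remove [ojz] add [ftfsr] -> 14 lines: fry zcjc ihxy yvxm ukhf lamlr xkzb txpf zvlqp mywwx ysb ftfsr knzbz ldyo
Hunk 3: at line 5 remove [xkzb,txpf,zvlqp] add [wzaf,wixj] -> 13 lines: fry zcjc ihxy yvxm ukhf lamlr wzaf wixj mywwx ysb ftfsr knzbz ldyo
Hunk 4: at line 8 remove [mywwx] add [sqkts] -> 13 lines: fry zcjc ihxy yvxm ukhf lamlr wzaf wixj sqkts ysb ftfsr knzbz ldyo
Final line count: 13

Answer: 13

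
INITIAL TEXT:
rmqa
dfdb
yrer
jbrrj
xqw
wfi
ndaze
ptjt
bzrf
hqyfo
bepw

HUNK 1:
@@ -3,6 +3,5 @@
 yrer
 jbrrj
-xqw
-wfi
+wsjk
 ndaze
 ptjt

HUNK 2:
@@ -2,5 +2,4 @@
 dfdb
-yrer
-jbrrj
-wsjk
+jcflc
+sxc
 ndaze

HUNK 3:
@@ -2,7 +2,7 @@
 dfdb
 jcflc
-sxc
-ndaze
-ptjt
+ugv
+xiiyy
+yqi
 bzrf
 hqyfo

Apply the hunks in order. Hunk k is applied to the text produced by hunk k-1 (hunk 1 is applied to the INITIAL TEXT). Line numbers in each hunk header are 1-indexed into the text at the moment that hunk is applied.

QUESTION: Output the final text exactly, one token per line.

Answer: rmqa
dfdb
jcflc
ugv
xiiyy
yqi
bzrf
hqyfo
bepw

Derivation:
Hunk 1: at line 3 remove [xqw,wfi] add [wsjk] -> 10 lines: rmqa dfdb yrer jbrrj wsjk ndaze ptjt bzrf hqyfo bepw
Hunk 2: at line 2 remove [yrer,jbrrj,wsjk] add [jcflc,sxc] -> 9 lines: rmqa dfdb jcflc sxc ndaze ptjt bzrf hqyfo bepw
Hunk 3: at line 2 remove [sxc,ndaze,ptjt] add [ugv,xiiyy,yqi] -> 9 lines: rmqa dfdb jcflc ugv xiiyy yqi bzrf hqyfo bepw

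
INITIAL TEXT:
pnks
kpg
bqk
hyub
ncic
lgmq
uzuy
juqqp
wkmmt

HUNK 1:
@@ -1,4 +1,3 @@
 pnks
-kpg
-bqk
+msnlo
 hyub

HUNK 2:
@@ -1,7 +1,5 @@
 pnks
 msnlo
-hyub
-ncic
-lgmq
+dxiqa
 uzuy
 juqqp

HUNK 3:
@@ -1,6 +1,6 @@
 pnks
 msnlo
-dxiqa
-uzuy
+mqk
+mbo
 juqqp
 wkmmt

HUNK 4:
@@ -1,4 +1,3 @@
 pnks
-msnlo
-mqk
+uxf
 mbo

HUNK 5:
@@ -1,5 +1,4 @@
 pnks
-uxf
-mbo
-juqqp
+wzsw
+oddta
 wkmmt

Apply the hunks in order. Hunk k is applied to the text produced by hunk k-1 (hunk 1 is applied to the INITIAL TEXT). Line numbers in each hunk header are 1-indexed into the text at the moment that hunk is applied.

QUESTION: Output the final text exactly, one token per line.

Hunk 1: at line 1 remove [kpg,bqk] add [msnlo] -> 8 lines: pnks msnlo hyub ncic lgmq uzuy juqqp wkmmt
Hunk 2: at line 1 remove [hyub,ncic,lgmq] add [dxiqa] -> 6 lines: pnks msnlo dxiqa uzuy juqqp wkmmt
Hunk 3: at line 1 remove [dxiqa,uzuy] add [mqk,mbo] -> 6 lines: pnks msnlo mqk mbo juqqp wkmmt
Hunk 4: at line 1 remove [msnlo,mqk] add [uxf] -> 5 lines: pnks uxf mbo juqqp wkmmt
Hunk 5: at line 1 remove [uxf,mbo,juqqp] add [wzsw,oddta] -> 4 lines: pnks wzsw oddta wkmmt

Answer: pnks
wzsw
oddta
wkmmt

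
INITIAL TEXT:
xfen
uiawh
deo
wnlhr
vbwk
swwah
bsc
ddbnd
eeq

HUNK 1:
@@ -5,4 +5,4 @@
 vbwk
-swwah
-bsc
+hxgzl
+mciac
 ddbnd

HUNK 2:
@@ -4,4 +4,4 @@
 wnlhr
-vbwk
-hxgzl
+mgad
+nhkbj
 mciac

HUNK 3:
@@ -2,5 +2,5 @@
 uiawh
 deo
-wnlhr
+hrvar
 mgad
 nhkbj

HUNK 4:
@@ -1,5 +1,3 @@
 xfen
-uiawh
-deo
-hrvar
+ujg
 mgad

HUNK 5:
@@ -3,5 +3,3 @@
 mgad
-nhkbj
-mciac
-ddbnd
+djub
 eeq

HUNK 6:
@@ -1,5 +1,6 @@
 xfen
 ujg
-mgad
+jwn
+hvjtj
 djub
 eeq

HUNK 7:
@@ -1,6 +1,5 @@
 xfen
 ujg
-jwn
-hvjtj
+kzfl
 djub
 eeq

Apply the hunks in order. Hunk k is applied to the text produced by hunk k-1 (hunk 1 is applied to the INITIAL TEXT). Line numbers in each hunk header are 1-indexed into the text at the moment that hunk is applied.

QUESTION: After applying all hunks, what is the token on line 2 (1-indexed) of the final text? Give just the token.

Hunk 1: at line 5 remove [swwah,bsc] add [hxgzl,mciac] -> 9 lines: xfen uiawh deo wnlhr vbwk hxgzl mciac ddbnd eeq
Hunk 2: at line 4 remove [vbwk,hxgzl] add [mgad,nhkbj] -> 9 lines: xfen uiawh deo wnlhr mgad nhkbj mciac ddbnd eeq
Hunk 3: at line 2 remove [wnlhr] add [hrvar] -> 9 lines: xfen uiawh deo hrvar mgad nhkbj mciac ddbnd eeq
Hunk 4: at line 1 remove [uiawh,deo,hrvar] add [ujg] -> 7 lines: xfen ujg mgad nhkbj mciac ddbnd eeq
Hunk 5: at line 3 remove [nhkbj,mciac,ddbnd] add [djub] -> 5 lines: xfen ujg mgad djub eeq
Hunk 6: at line 1 remove [mgad] add [jwn,hvjtj] -> 6 lines: xfen ujg jwn hvjtj djub eeq
Hunk 7: at line 1 remove [jwn,hvjtj] add [kzfl] -> 5 lines: xfen ujg kzfl djub eeq
Final line 2: ujg

Answer: ujg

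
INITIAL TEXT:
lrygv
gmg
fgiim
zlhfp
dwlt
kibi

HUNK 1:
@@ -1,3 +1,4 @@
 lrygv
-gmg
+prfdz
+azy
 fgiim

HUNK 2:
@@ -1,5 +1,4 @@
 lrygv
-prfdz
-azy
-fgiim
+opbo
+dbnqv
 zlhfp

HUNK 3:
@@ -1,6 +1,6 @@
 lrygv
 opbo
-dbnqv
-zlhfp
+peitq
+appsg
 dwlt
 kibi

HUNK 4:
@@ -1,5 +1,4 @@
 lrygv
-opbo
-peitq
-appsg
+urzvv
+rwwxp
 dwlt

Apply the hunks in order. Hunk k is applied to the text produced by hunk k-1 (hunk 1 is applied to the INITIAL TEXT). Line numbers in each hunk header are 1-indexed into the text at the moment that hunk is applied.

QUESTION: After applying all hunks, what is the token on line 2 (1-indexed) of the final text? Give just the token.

Hunk 1: at line 1 remove [gmg] add [prfdz,azy] -> 7 lines: lrygv prfdz azy fgiim zlhfp dwlt kibi
Hunk 2: at line 1 remove [prfdz,azy,fgiim] add [opbo,dbnqv] -> 6 lines: lrygv opbo dbnqv zlhfp dwlt kibi
Hunk 3: at line 1 remove [dbnqv,zlhfp] add [peitq,appsg] -> 6 lines: lrygv opbo peitq appsg dwlt kibi
Hunk 4: at line 1 remove [opbo,peitq,appsg] add [urzvv,rwwxp] -> 5 lines: lrygv urzvv rwwxp dwlt kibi
Final line 2: urzvv

Answer: urzvv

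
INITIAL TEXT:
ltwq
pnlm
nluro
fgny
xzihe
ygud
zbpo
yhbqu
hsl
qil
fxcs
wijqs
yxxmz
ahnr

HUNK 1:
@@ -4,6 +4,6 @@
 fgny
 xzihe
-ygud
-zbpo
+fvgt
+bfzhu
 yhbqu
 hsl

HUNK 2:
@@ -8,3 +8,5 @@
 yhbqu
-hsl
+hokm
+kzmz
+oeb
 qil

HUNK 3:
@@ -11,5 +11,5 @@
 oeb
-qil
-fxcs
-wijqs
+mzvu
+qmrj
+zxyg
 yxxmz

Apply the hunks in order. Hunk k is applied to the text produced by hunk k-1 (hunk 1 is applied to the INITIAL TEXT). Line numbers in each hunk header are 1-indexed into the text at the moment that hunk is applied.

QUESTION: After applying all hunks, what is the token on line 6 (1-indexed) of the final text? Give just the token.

Hunk 1: at line 4 remove [ygud,zbpo] add [fvgt,bfzhu] -> 14 lines: ltwq pnlm nluro fgny xzihe fvgt bfzhu yhbqu hsl qil fxcs wijqs yxxmz ahnr
Hunk 2: at line 8 remove [hsl] add [hokm,kzmz,oeb] -> 16 lines: ltwq pnlm nluro fgny xzihe fvgt bfzhu yhbqu hokm kzmz oeb qil fxcs wijqs yxxmz ahnr
Hunk 3: at line 11 remove [qil,fxcs,wijqs] add [mzvu,qmrj,zxyg] -> 16 lines: ltwq pnlm nluro fgny xzihe fvgt bfzhu yhbqu hokm kzmz oeb mzvu qmrj zxyg yxxmz ahnr
Final line 6: fvgt

Answer: fvgt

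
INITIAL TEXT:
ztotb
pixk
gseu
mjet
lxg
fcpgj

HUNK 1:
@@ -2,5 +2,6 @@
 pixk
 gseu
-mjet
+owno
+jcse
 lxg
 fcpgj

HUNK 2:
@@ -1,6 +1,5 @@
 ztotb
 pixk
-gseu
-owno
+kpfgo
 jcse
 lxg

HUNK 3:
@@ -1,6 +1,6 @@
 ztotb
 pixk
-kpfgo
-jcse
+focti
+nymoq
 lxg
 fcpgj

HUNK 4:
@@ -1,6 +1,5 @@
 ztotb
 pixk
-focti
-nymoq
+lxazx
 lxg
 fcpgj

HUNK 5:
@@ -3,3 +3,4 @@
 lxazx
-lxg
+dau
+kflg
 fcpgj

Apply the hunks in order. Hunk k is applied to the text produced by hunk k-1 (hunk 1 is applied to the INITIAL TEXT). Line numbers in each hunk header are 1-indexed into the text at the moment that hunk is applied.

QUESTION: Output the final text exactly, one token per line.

Answer: ztotb
pixk
lxazx
dau
kflg
fcpgj

Derivation:
Hunk 1: at line 2 remove [mjet] add [owno,jcse] -> 7 lines: ztotb pixk gseu owno jcse lxg fcpgj
Hunk 2: at line 1 remove [gseu,owno] add [kpfgo] -> 6 lines: ztotb pixk kpfgo jcse lxg fcpgj
Hunk 3: at line 1 remove [kpfgo,jcse] add [focti,nymoq] -> 6 lines: ztotb pixk focti nymoq lxg fcpgj
Hunk 4: at line 1 remove [focti,nymoq] add [lxazx] -> 5 lines: ztotb pixk lxazx lxg fcpgj
Hunk 5: at line 3 remove [lxg] add [dau,kflg] -> 6 lines: ztotb pixk lxazx dau kflg fcpgj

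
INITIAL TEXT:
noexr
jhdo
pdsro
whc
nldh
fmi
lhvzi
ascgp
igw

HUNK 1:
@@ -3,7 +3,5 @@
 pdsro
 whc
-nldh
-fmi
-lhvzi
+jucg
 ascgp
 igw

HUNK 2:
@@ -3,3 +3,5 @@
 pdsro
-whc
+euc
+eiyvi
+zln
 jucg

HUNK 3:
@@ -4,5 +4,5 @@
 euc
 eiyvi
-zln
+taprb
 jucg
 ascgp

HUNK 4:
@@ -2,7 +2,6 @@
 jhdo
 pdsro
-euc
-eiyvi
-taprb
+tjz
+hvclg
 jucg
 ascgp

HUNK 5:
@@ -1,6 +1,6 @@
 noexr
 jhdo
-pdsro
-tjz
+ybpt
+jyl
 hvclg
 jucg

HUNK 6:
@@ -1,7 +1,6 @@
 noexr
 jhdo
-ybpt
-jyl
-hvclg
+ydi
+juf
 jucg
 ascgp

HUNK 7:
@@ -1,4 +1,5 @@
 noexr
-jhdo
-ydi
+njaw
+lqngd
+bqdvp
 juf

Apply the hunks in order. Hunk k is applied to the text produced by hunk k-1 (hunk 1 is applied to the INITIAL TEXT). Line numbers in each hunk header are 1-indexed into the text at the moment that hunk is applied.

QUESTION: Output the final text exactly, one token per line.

Hunk 1: at line 3 remove [nldh,fmi,lhvzi] add [jucg] -> 7 lines: noexr jhdo pdsro whc jucg ascgp igw
Hunk 2: at line 3 remove [whc] add [euc,eiyvi,zln] -> 9 lines: noexr jhdo pdsro euc eiyvi zln jucg ascgp igw
Hunk 3: at line 4 remove [zln] add [taprb] -> 9 lines: noexr jhdo pdsro euc eiyvi taprb jucg ascgp igw
Hunk 4: at line 2 remove [euc,eiyvi,taprb] add [tjz,hvclg] -> 8 lines: noexr jhdo pdsro tjz hvclg jucg ascgp igw
Hunk 5: at line 1 remove [pdsro,tjz] add [ybpt,jyl] -> 8 lines: noexr jhdo ybpt jyl hvclg jucg ascgp igw
Hunk 6: at line 1 remove [ybpt,jyl,hvclg] add [ydi,juf] -> 7 lines: noexr jhdo ydi juf jucg ascgp igw
Hunk 7: at line 1 remove [jhdo,ydi] add [njaw,lqngd,bqdvp] -> 8 lines: noexr njaw lqngd bqdvp juf jucg ascgp igw

Answer: noexr
njaw
lqngd
bqdvp
juf
jucg
ascgp
igw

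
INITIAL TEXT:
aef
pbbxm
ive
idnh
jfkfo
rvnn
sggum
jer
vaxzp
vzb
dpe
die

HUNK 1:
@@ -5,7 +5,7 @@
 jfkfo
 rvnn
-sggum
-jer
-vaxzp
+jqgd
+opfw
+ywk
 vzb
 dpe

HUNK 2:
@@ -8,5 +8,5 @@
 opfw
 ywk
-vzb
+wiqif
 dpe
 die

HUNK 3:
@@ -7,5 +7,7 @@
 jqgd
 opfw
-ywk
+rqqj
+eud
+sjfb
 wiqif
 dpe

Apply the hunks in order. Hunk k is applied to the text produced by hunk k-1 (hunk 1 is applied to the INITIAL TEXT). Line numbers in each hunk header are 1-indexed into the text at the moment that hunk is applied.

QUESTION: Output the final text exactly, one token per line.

Hunk 1: at line 5 remove [sggum,jer,vaxzp] add [jqgd,opfw,ywk] -> 12 lines: aef pbbxm ive idnh jfkfo rvnn jqgd opfw ywk vzb dpe die
Hunk 2: at line 8 remove [vzb] add [wiqif] -> 12 lines: aef pbbxm ive idnh jfkfo rvnn jqgd opfw ywk wiqif dpe die
Hunk 3: at line 7 remove [ywk] add [rqqj,eud,sjfb] -> 14 lines: aef pbbxm ive idnh jfkfo rvnn jqgd opfw rqqj eud sjfb wiqif dpe die

Answer: aef
pbbxm
ive
idnh
jfkfo
rvnn
jqgd
opfw
rqqj
eud
sjfb
wiqif
dpe
die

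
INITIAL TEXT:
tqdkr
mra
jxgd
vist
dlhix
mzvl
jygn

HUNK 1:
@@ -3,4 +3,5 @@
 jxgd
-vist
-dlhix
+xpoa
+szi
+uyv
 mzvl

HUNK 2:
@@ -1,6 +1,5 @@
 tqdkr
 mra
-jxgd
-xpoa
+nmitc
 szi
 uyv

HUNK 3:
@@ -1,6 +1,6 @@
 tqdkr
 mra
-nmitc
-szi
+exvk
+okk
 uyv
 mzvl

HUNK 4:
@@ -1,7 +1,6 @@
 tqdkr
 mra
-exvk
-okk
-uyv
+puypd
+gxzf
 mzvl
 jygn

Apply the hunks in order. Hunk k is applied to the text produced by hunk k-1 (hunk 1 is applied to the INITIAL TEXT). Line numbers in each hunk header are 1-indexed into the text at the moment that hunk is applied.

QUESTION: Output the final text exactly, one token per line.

Hunk 1: at line 3 remove [vist,dlhix] add [xpoa,szi,uyv] -> 8 lines: tqdkr mra jxgd xpoa szi uyv mzvl jygn
Hunk 2: at line 1 remove [jxgd,xpoa] add [nmitc] -> 7 lines: tqdkr mra nmitc szi uyv mzvl jygn
Hunk 3: at line 1 remove [nmitc,szi] add [exvk,okk] -> 7 lines: tqdkr mra exvk okk uyv mzvl jygn
Hunk 4: at line 1 remove [exvk,okk,uyv] add [puypd,gxzf] -> 6 lines: tqdkr mra puypd gxzf mzvl jygn

Answer: tqdkr
mra
puypd
gxzf
mzvl
jygn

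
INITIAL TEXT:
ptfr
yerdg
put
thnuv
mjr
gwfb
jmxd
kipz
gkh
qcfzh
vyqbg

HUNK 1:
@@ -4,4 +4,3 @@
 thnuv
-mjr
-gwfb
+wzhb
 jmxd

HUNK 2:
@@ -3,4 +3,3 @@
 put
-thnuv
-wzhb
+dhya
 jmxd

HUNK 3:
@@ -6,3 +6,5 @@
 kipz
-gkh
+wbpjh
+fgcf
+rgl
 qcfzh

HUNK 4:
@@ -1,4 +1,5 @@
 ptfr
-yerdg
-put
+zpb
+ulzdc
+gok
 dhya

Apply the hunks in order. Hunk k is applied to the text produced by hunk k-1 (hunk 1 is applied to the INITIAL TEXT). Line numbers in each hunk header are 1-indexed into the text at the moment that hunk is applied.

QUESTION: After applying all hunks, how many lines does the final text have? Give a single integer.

Answer: 12

Derivation:
Hunk 1: at line 4 remove [mjr,gwfb] add [wzhb] -> 10 lines: ptfr yerdg put thnuv wzhb jmxd kipz gkh qcfzh vyqbg
Hunk 2: at line 3 remove [thnuv,wzhb] add [dhya] -> 9 lines: ptfr yerdg put dhya jmxd kipz gkh qcfzh vyqbg
Hunk 3: at line 6 remove [gkh] add [wbpjh,fgcf,rgl] -> 11 lines: ptfr yerdg put dhya jmxd kipz wbpjh fgcf rgl qcfzh vyqbg
Hunk 4: at line 1 remove [yerdg,put] add [zpb,ulzdc,gok] -> 12 lines: ptfr zpb ulzdc gok dhya jmxd kipz wbpjh fgcf rgl qcfzh vyqbg
Final line count: 12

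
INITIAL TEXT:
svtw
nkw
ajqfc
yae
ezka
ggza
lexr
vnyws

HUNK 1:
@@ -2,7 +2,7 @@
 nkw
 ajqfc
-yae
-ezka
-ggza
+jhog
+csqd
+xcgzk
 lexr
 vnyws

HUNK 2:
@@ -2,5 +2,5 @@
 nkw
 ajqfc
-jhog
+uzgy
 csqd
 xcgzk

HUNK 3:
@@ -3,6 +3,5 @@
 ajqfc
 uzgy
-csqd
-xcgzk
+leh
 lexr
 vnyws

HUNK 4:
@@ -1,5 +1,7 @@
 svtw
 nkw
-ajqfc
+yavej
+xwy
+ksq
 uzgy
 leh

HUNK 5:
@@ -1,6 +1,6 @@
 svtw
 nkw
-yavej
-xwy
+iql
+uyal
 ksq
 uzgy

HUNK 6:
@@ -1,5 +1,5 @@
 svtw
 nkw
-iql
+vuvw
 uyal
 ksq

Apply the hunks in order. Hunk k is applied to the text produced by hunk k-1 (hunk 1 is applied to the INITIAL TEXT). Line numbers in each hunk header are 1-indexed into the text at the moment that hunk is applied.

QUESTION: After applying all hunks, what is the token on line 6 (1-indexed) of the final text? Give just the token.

Answer: uzgy

Derivation:
Hunk 1: at line 2 remove [yae,ezka,ggza] add [jhog,csqd,xcgzk] -> 8 lines: svtw nkw ajqfc jhog csqd xcgzk lexr vnyws
Hunk 2: at line 2 remove [jhog] add [uzgy] -> 8 lines: svtw nkw ajqfc uzgy csqd xcgzk lexr vnyws
Hunk 3: at line 3 remove [csqd,xcgzk] add [leh] -> 7 lines: svtw nkw ajqfc uzgy leh lexr vnyws
Hunk 4: at line 1 remove [ajqfc] add [yavej,xwy,ksq] -> 9 lines: svtw nkw yavej xwy ksq uzgy leh lexr vnyws
Hunk 5: at line 1 remove [yavej,xwy] add [iql,uyal] -> 9 lines: svtw nkw iql uyal ksq uzgy leh lexr vnyws
Hunk 6: at line 1 remove [iql] add [vuvw] -> 9 lines: svtw nkw vuvw uyal ksq uzgy leh lexr vnyws
Final line 6: uzgy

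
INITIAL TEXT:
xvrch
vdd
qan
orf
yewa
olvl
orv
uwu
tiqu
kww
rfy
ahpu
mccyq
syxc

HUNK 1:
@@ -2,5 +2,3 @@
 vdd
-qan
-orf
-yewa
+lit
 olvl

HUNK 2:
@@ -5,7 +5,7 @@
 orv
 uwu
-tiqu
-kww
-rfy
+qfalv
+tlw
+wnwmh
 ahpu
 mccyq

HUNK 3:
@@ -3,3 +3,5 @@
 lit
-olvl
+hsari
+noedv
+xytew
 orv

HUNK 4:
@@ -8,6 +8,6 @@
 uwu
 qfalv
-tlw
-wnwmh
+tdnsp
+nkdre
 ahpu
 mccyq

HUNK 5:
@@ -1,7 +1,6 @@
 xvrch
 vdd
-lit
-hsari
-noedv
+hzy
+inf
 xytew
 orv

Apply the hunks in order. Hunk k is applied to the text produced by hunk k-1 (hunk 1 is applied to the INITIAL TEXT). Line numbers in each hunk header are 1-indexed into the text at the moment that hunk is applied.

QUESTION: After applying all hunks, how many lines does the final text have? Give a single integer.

Hunk 1: at line 2 remove [qan,orf,yewa] add [lit] -> 12 lines: xvrch vdd lit olvl orv uwu tiqu kww rfy ahpu mccyq syxc
Hunk 2: at line 5 remove [tiqu,kww,rfy] add [qfalv,tlw,wnwmh] -> 12 lines: xvrch vdd lit olvl orv uwu qfalv tlw wnwmh ahpu mccyq syxc
Hunk 3: at line 3 remove [olvl] add [hsari,noedv,xytew] -> 14 lines: xvrch vdd lit hsari noedv xytew orv uwu qfalv tlw wnwmh ahpu mccyq syxc
Hunk 4: at line 8 remove [tlw,wnwmh] add [tdnsp,nkdre] -> 14 lines: xvrch vdd lit hsari noedv xytew orv uwu qfalv tdnsp nkdre ahpu mccyq syxc
Hunk 5: at line 1 remove [lit,hsari,noedv] add [hzy,inf] -> 13 lines: xvrch vdd hzy inf xytew orv uwu qfalv tdnsp nkdre ahpu mccyq syxc
Final line count: 13

Answer: 13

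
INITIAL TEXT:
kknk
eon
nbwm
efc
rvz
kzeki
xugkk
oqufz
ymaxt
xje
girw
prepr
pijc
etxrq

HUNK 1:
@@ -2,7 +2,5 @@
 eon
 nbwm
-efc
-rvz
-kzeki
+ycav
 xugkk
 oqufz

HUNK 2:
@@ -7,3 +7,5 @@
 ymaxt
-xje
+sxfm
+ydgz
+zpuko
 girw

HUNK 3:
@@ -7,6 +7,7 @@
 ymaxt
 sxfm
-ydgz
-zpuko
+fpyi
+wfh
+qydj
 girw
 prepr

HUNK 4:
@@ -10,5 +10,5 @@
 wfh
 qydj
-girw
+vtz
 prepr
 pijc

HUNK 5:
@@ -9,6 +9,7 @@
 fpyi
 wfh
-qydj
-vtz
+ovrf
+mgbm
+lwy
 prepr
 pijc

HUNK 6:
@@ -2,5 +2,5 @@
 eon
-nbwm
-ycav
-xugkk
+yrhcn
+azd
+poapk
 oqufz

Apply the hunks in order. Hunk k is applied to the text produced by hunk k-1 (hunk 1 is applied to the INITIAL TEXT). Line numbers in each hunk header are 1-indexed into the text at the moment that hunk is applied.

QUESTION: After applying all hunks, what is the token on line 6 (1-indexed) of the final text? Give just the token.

Answer: oqufz

Derivation:
Hunk 1: at line 2 remove [efc,rvz,kzeki] add [ycav] -> 12 lines: kknk eon nbwm ycav xugkk oqufz ymaxt xje girw prepr pijc etxrq
Hunk 2: at line 7 remove [xje] add [sxfm,ydgz,zpuko] -> 14 lines: kknk eon nbwm ycav xugkk oqufz ymaxt sxfm ydgz zpuko girw prepr pijc etxrq
Hunk 3: at line 7 remove [ydgz,zpuko] add [fpyi,wfh,qydj] -> 15 lines: kknk eon nbwm ycav xugkk oqufz ymaxt sxfm fpyi wfh qydj girw prepr pijc etxrq
Hunk 4: at line 10 remove [girw] add [vtz] -> 15 lines: kknk eon nbwm ycav xugkk oqufz ymaxt sxfm fpyi wfh qydj vtz prepr pijc etxrq
Hunk 5: at line 9 remove [qydj,vtz] add [ovrf,mgbm,lwy] -> 16 lines: kknk eon nbwm ycav xugkk oqufz ymaxt sxfm fpyi wfh ovrf mgbm lwy prepr pijc etxrq
Hunk 6: at line 2 remove [nbwm,ycav,xugkk] add [yrhcn,azd,poapk] -> 16 lines: kknk eon yrhcn azd poapk oqufz ymaxt sxfm fpyi wfh ovrf mgbm lwy prepr pijc etxrq
Final line 6: oqufz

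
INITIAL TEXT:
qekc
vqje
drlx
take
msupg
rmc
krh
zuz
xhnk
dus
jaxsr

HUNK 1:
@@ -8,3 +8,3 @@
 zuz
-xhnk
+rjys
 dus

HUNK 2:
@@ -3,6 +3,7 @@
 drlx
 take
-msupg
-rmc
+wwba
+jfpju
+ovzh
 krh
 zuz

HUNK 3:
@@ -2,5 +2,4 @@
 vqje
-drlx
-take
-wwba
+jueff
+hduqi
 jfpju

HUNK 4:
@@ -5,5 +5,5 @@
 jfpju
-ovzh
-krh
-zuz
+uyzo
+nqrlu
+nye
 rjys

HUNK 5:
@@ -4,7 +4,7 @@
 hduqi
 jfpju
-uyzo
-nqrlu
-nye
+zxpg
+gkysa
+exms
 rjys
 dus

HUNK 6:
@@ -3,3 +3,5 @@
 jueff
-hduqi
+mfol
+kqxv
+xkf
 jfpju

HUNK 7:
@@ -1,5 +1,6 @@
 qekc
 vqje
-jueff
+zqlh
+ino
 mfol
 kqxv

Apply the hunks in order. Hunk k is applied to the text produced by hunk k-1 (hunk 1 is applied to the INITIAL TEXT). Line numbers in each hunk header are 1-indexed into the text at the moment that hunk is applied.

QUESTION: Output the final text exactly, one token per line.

Answer: qekc
vqje
zqlh
ino
mfol
kqxv
xkf
jfpju
zxpg
gkysa
exms
rjys
dus
jaxsr

Derivation:
Hunk 1: at line 8 remove [xhnk] add [rjys] -> 11 lines: qekc vqje drlx take msupg rmc krh zuz rjys dus jaxsr
Hunk 2: at line 3 remove [msupg,rmc] add [wwba,jfpju,ovzh] -> 12 lines: qekc vqje drlx take wwba jfpju ovzh krh zuz rjys dus jaxsr
Hunk 3: at line 2 remove [drlx,take,wwba] add [jueff,hduqi] -> 11 lines: qekc vqje jueff hduqi jfpju ovzh krh zuz rjys dus jaxsr
Hunk 4: at line 5 remove [ovzh,krh,zuz] add [uyzo,nqrlu,nye] -> 11 lines: qekc vqje jueff hduqi jfpju uyzo nqrlu nye rjys dus jaxsr
Hunk 5: at line 4 remove [uyzo,nqrlu,nye] add [zxpg,gkysa,exms] -> 11 lines: qekc vqje jueff hduqi jfpju zxpg gkysa exms rjys dus jaxsr
Hunk 6: at line 3 remove [hduqi] add [mfol,kqxv,xkf] -> 13 lines: qekc vqje jueff mfol kqxv xkf jfpju zxpg gkysa exms rjys dus jaxsr
Hunk 7: at line 1 remove [jueff] add [zqlh,ino] -> 14 lines: qekc vqje zqlh ino mfol kqxv xkf jfpju zxpg gkysa exms rjys dus jaxsr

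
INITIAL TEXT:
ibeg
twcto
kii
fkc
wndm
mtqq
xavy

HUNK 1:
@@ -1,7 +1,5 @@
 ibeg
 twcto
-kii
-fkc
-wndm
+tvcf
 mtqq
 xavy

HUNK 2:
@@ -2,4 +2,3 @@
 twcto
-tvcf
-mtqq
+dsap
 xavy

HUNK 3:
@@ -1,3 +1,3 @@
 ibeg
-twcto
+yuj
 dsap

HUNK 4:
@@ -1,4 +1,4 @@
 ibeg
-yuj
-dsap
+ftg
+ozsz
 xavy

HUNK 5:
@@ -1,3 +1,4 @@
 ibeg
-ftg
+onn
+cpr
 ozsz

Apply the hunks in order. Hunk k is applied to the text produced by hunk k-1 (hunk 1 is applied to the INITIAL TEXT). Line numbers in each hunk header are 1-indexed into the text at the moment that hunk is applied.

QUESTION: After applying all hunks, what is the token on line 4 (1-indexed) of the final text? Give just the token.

Hunk 1: at line 1 remove [kii,fkc,wndm] add [tvcf] -> 5 lines: ibeg twcto tvcf mtqq xavy
Hunk 2: at line 2 remove [tvcf,mtqq] add [dsap] -> 4 lines: ibeg twcto dsap xavy
Hunk 3: at line 1 remove [twcto] add [yuj] -> 4 lines: ibeg yuj dsap xavy
Hunk 4: at line 1 remove [yuj,dsap] add [ftg,ozsz] -> 4 lines: ibeg ftg ozsz xavy
Hunk 5: at line 1 remove [ftg] add [onn,cpr] -> 5 lines: ibeg onn cpr ozsz xavy
Final line 4: ozsz

Answer: ozsz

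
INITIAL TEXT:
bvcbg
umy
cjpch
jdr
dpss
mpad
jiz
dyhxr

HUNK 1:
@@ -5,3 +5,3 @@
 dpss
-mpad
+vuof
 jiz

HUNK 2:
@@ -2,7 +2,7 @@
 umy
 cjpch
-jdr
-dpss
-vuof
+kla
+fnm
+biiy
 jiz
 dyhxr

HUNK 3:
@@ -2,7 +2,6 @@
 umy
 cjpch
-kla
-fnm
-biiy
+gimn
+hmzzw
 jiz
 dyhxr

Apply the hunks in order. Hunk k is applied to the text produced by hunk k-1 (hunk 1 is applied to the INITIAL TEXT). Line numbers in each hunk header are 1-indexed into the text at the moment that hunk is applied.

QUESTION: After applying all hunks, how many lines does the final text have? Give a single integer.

Answer: 7

Derivation:
Hunk 1: at line 5 remove [mpad] add [vuof] -> 8 lines: bvcbg umy cjpch jdr dpss vuof jiz dyhxr
Hunk 2: at line 2 remove [jdr,dpss,vuof] add [kla,fnm,biiy] -> 8 lines: bvcbg umy cjpch kla fnm biiy jiz dyhxr
Hunk 3: at line 2 remove [kla,fnm,biiy] add [gimn,hmzzw] -> 7 lines: bvcbg umy cjpch gimn hmzzw jiz dyhxr
Final line count: 7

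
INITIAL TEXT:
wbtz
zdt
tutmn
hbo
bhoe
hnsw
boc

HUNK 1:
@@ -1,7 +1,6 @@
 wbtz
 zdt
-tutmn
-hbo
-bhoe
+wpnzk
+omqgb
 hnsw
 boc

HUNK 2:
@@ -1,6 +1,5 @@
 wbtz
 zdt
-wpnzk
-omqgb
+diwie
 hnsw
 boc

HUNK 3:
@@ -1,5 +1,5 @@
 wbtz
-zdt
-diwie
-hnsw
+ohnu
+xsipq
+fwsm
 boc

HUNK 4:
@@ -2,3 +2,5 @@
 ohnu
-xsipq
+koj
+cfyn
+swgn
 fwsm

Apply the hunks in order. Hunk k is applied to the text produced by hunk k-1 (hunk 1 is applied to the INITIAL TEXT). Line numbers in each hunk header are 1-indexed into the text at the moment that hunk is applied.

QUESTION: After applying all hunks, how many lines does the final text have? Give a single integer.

Answer: 7

Derivation:
Hunk 1: at line 1 remove [tutmn,hbo,bhoe] add [wpnzk,omqgb] -> 6 lines: wbtz zdt wpnzk omqgb hnsw boc
Hunk 2: at line 1 remove [wpnzk,omqgb] add [diwie] -> 5 lines: wbtz zdt diwie hnsw boc
Hunk 3: at line 1 remove [zdt,diwie,hnsw] add [ohnu,xsipq,fwsm] -> 5 lines: wbtz ohnu xsipq fwsm boc
Hunk 4: at line 2 remove [xsipq] add [koj,cfyn,swgn] -> 7 lines: wbtz ohnu koj cfyn swgn fwsm boc
Final line count: 7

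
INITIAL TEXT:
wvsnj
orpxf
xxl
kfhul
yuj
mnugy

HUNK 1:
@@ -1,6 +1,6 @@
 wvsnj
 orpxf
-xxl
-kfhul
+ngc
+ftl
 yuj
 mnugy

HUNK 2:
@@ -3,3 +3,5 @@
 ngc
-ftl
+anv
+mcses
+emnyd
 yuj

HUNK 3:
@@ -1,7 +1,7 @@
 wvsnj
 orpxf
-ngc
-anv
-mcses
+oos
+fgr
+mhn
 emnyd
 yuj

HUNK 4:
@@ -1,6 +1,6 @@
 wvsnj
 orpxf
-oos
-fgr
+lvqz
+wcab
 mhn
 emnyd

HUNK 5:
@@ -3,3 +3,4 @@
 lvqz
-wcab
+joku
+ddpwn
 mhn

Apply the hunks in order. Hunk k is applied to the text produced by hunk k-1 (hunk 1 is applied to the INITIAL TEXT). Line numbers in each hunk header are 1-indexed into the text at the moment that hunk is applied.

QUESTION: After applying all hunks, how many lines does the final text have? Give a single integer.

Hunk 1: at line 1 remove [xxl,kfhul] add [ngc,ftl] -> 6 lines: wvsnj orpxf ngc ftl yuj mnugy
Hunk 2: at line 3 remove [ftl] add [anv,mcses,emnyd] -> 8 lines: wvsnj orpxf ngc anv mcses emnyd yuj mnugy
Hunk 3: at line 1 remove [ngc,anv,mcses] add [oos,fgr,mhn] -> 8 lines: wvsnj orpxf oos fgr mhn emnyd yuj mnugy
Hunk 4: at line 1 remove [oos,fgr] add [lvqz,wcab] -> 8 lines: wvsnj orpxf lvqz wcab mhn emnyd yuj mnugy
Hunk 5: at line 3 remove [wcab] add [joku,ddpwn] -> 9 lines: wvsnj orpxf lvqz joku ddpwn mhn emnyd yuj mnugy
Final line count: 9

Answer: 9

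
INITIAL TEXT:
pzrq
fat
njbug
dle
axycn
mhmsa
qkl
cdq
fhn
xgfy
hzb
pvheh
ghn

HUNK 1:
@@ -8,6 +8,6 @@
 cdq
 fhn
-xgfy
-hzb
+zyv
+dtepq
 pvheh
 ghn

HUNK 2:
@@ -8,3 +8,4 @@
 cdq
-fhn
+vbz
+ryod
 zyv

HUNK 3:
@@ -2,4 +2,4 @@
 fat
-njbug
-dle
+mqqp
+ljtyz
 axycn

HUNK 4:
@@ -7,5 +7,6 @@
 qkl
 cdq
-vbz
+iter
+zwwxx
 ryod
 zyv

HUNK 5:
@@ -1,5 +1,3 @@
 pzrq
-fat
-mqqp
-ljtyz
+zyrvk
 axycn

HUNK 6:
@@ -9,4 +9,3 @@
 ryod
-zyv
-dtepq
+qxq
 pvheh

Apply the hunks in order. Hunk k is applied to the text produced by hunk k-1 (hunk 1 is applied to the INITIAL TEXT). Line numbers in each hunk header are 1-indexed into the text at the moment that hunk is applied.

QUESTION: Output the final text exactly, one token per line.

Hunk 1: at line 8 remove [xgfy,hzb] add [zyv,dtepq] -> 13 lines: pzrq fat njbug dle axycn mhmsa qkl cdq fhn zyv dtepq pvheh ghn
Hunk 2: at line 8 remove [fhn] add [vbz,ryod] -> 14 lines: pzrq fat njbug dle axycn mhmsa qkl cdq vbz ryod zyv dtepq pvheh ghn
Hunk 3: at line 2 remove [njbug,dle] add [mqqp,ljtyz] -> 14 lines: pzrq fat mqqp ljtyz axycn mhmsa qkl cdq vbz ryod zyv dtepq pvheh ghn
Hunk 4: at line 7 remove [vbz] add [iter,zwwxx] -> 15 lines: pzrq fat mqqp ljtyz axycn mhmsa qkl cdq iter zwwxx ryod zyv dtepq pvheh ghn
Hunk 5: at line 1 remove [fat,mqqp,ljtyz] add [zyrvk] -> 13 lines: pzrq zyrvk axycn mhmsa qkl cdq iter zwwxx ryod zyv dtepq pvheh ghn
Hunk 6: at line 9 remove [zyv,dtepq] add [qxq] -> 12 lines: pzrq zyrvk axycn mhmsa qkl cdq iter zwwxx ryod qxq pvheh ghn

Answer: pzrq
zyrvk
axycn
mhmsa
qkl
cdq
iter
zwwxx
ryod
qxq
pvheh
ghn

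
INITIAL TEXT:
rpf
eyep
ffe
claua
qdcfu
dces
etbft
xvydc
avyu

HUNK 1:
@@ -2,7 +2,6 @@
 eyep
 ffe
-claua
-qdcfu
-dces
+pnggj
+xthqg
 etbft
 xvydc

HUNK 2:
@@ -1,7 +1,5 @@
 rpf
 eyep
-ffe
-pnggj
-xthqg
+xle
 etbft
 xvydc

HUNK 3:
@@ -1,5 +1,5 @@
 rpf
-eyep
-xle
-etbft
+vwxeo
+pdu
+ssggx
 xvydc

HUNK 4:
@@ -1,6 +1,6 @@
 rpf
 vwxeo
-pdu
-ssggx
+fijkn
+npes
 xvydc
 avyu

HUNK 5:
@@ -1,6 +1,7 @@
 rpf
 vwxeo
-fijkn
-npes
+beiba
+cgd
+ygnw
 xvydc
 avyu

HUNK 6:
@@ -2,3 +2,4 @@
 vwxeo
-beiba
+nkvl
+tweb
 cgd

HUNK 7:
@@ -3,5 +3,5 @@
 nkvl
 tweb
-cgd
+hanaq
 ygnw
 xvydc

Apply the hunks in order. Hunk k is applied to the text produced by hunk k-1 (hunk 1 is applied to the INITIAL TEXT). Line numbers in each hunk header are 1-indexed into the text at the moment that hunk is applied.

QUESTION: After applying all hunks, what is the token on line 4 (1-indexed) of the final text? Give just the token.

Hunk 1: at line 2 remove [claua,qdcfu,dces] add [pnggj,xthqg] -> 8 lines: rpf eyep ffe pnggj xthqg etbft xvydc avyu
Hunk 2: at line 1 remove [ffe,pnggj,xthqg] add [xle] -> 6 lines: rpf eyep xle etbft xvydc avyu
Hunk 3: at line 1 remove [eyep,xle,etbft] add [vwxeo,pdu,ssggx] -> 6 lines: rpf vwxeo pdu ssggx xvydc avyu
Hunk 4: at line 1 remove [pdu,ssggx] add [fijkn,npes] -> 6 lines: rpf vwxeo fijkn npes xvydc avyu
Hunk 5: at line 1 remove [fijkn,npes] add [beiba,cgd,ygnw] -> 7 lines: rpf vwxeo beiba cgd ygnw xvydc avyu
Hunk 6: at line 2 remove [beiba] add [nkvl,tweb] -> 8 lines: rpf vwxeo nkvl tweb cgd ygnw xvydc avyu
Hunk 7: at line 3 remove [cgd] add [hanaq] -> 8 lines: rpf vwxeo nkvl tweb hanaq ygnw xvydc avyu
Final line 4: tweb

Answer: tweb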